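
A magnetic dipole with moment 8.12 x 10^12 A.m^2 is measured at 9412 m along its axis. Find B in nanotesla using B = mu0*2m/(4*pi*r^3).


m = 8.12 x 10^12 = 8120000000000 A.m^2
2m = 16240000000000 A.m^2
r^3 = 9412^3 = 833769022528
B = (4pi*10^-7) * 16240000000000 / (4*pi * 833769022528) * 1e9
= 20407785.877719 / 10477450543858.83 * 1e9
= 1947.7816 nT

1947.7816


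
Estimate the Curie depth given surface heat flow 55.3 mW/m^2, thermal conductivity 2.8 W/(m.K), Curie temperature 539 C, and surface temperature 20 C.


T_Curie - T_surf = 539 - 20 = 519 C
Convert q to W/m^2: 55.3 mW/m^2 = 0.0553 W/m^2
d = 519 * 2.8 / 0.0553 = 26278.48 m

26278.48


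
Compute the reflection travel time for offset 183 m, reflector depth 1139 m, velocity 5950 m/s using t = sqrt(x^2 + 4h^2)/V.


x^2 + 4h^2 = 183^2 + 4*1139^2 = 33489 + 5189284 = 5222773
sqrt(5222773) = 2285.3387
t = 2285.3387 / 5950 = 0.3841 s

0.3841


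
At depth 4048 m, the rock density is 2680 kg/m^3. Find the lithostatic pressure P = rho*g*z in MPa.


P = rho * g * z / 1e6
= 2680 * 9.81 * 4048 / 1e6
= 106425158.4 / 1e6
= 106.4252 MPa

106.4252


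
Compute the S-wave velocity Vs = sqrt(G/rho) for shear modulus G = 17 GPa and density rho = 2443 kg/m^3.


Convert G to Pa: G = 17e9 Pa
Compute G/rho = 17e9 / 2443 = 6958657.3885
Vs = sqrt(6958657.3885) = 2637.93 m/s

2637.93


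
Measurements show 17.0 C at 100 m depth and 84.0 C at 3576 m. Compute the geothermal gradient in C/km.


dT = 84.0 - 17.0 = 67.0 C
dz = 3576 - 100 = 3476 m
gradient = dT/dz * 1000 = 67.0/3476 * 1000 = 19.275 C/km

19.275


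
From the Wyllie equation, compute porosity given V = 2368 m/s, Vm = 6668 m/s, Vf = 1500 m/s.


1/V - 1/Vm = 1/2368 - 1/6668 = 0.00027233
1/Vf - 1/Vm = 1/1500 - 1/6668 = 0.0005167
phi = 0.00027233 / 0.0005167 = 0.5271

0.5271


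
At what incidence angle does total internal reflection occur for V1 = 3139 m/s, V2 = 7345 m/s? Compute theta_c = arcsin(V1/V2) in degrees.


V1/V2 = 3139/7345 = 0.427366
theta_c = arcsin(0.427366) = 25.3005 degrees

25.3005


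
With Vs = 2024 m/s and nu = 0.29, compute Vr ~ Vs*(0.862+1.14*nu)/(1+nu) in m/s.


Numerator factor = 0.862 + 1.14*0.29 = 1.1926
Denominator = 1 + 0.29 = 1.29
Vr = 2024 * 1.1926 / 1.29 = 1871.18 m/s

1871.18


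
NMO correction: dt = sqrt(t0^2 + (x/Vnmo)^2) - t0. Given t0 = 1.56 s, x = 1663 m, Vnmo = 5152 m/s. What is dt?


x/Vnmo = 1663/5152 = 0.322787
(x/Vnmo)^2 = 0.104192
t0^2 = 2.4336
sqrt(2.4336 + 0.104192) = 1.593045
dt = 1.593045 - 1.56 = 0.033045

0.033045


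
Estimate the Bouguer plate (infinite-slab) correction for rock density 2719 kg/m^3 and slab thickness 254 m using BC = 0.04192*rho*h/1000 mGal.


BC = 0.04192 * rho * h / 1000
= 0.04192 * 2719 * 254 / 1000
= 28.951 mGal

28.951


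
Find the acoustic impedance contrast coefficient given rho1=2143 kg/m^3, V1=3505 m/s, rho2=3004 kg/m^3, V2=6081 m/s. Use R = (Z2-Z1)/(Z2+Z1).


Z1 = 2143 * 3505 = 7511215
Z2 = 3004 * 6081 = 18267324
R = (18267324 - 7511215) / (18267324 + 7511215) = 10756109 / 25778539 = 0.4173

0.4173


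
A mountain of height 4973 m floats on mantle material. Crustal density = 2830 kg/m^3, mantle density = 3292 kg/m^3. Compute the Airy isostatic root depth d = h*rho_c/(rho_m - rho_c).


rho_m - rho_c = 3292 - 2830 = 462
d = 4973 * 2830 / 462
= 14073590 / 462
= 30462.32 m

30462.32


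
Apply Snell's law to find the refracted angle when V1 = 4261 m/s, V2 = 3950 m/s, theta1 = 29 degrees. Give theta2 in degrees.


sin(theta1) = sin(29 deg) = 0.48481
sin(theta2) = V2/V1 * sin(theta1) = 3950/4261 * 0.48481 = 0.449425
theta2 = arcsin(0.449425) = 26.7068 degrees

26.7068


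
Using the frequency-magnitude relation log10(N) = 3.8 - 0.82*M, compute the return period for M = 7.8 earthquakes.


log10(N) = 3.8 - 0.82*7.8 = -2.596
N = 10^-2.596 = 0.002535
T = 1/N = 1/0.002535 = 394.4573 years

394.4573


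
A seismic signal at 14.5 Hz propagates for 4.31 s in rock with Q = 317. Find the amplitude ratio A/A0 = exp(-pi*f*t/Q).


pi*f*t/Q = pi*14.5*4.31/317 = 0.61935
A/A0 = exp(-0.61935) = 0.538294

0.538294


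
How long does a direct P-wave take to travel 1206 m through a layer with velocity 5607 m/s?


t = x / V
= 1206 / 5607
= 0.2151 s

0.2151


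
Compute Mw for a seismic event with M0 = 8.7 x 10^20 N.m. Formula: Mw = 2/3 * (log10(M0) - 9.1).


log10(M0) = log10(8.7 x 10^20) = 20.9395
Mw = 2/3 * (20.9395 - 9.1)
= 2/3 * 11.8395
= 7.89

7.89


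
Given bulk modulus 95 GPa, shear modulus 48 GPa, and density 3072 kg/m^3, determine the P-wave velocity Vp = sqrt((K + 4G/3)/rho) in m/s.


First compute the effective modulus:
K + 4G/3 = 95e9 + 4*48e9/3 = 159000000000.0 Pa
Then divide by density:
159000000000.0 / 3072 = 51757812.5 Pa/(kg/m^3)
Take the square root:
Vp = sqrt(51757812.5) = 7194.29 m/s

7194.29


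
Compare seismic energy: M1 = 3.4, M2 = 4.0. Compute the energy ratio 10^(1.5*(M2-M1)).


M2 - M1 = 4.0 - 3.4 = 0.6
1.5 * 0.6 = 0.9
ratio = 10^0.9 = 7.94

7.94


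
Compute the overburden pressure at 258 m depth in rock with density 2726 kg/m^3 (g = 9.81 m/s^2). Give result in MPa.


P = rho * g * z / 1e6
= 2726 * 9.81 * 258 / 1e6
= 6899451.48 / 1e6
= 6.8995 MPa

6.8995


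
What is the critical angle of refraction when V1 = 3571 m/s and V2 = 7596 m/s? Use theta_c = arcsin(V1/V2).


V1/V2 = 3571/7596 = 0.470116
theta_c = arcsin(0.470116) = 28.0418 degrees

28.0418


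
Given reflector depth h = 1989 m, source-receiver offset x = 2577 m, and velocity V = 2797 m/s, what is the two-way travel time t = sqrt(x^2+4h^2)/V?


x^2 + 4h^2 = 2577^2 + 4*1989^2 = 6640929 + 15824484 = 22465413
sqrt(22465413) = 4739.7693
t = 4739.7693 / 2797 = 1.6946 s

1.6946


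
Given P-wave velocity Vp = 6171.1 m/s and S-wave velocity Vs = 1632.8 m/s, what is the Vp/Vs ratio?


Vp/Vs = 6171.1 / 1632.8
= 3.7795

3.7795


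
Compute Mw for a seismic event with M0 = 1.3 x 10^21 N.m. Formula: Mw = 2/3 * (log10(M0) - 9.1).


log10(M0) = log10(1.3 x 10^21) = 21.1139
Mw = 2/3 * (21.1139 - 9.1)
= 2/3 * 12.0139
= 8.01

8.01


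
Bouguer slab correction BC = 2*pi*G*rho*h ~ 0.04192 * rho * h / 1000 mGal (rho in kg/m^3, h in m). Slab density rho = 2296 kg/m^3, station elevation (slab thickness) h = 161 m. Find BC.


BC = 0.04192 * rho * h / 1000
= 0.04192 * 2296 * 161 / 1000
= 15.496 mGal

15.496


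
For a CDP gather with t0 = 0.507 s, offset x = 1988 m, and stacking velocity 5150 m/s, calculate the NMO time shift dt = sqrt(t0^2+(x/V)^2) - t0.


x/Vnmo = 1988/5150 = 0.386019
(x/Vnmo)^2 = 0.149011
t0^2 = 0.257049
sqrt(0.257049 + 0.149011) = 0.637228
dt = 0.637228 - 0.507 = 0.130228

0.130228


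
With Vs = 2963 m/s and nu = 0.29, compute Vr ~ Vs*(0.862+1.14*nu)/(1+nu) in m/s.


Numerator factor = 0.862 + 1.14*0.29 = 1.1926
Denominator = 1 + 0.29 = 1.29
Vr = 2963 * 1.1926 / 1.29 = 2739.28 m/s

2739.28


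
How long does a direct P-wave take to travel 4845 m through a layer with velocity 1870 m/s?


t = x / V
= 4845 / 1870
= 2.5909 s

2.5909


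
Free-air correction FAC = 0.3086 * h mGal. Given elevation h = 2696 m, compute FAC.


FAC = 0.3086 * h
= 0.3086 * 2696
= 831.9856 mGal

831.9856


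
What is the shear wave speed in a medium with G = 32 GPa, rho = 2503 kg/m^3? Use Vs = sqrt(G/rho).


Convert G to Pa: G = 32e9 Pa
Compute G/rho = 32e9 / 2503 = 12784658.4099
Vs = sqrt(12784658.4099) = 3575.56 m/s

3575.56


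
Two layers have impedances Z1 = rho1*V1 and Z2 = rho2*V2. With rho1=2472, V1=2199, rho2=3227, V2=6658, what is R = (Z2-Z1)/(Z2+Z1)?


Z1 = 2472 * 2199 = 5435928
Z2 = 3227 * 6658 = 21485366
R = (21485366 - 5435928) / (21485366 + 5435928) = 16049438 / 26921294 = 0.5962

0.5962


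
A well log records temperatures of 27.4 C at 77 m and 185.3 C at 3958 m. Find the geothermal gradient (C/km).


dT = 185.3 - 27.4 = 157.9 C
dz = 3958 - 77 = 3881 m
gradient = dT/dz * 1000 = 157.9/3881 * 1000 = 40.6854 C/km

40.6854


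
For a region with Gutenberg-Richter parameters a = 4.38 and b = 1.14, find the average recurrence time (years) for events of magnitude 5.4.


log10(N) = 4.38 - 1.14*5.4 = -1.776
N = 10^-1.776 = 0.016749
T = 1/N = 1/0.016749 = 59.7035 years

59.7035


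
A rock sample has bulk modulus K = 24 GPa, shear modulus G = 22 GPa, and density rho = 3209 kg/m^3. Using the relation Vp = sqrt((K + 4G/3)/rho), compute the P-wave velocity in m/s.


First compute the effective modulus:
K + 4G/3 = 24e9 + 4*22e9/3 = 53333333333.33 Pa
Then divide by density:
53333333333.33 / 3209 = 16619923.1329 Pa/(kg/m^3)
Take the square root:
Vp = sqrt(16619923.1329) = 4076.75 m/s

4076.75


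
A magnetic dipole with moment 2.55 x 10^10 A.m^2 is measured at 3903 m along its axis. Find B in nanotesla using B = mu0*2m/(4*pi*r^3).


m = 2.55 x 10^10 = 25500000000 A.m^2
2m = 51000000000 A.m^2
r^3 = 3903^3 = 59455995327
B = (4pi*10^-7) * 51000000000 / (4*pi * 59455995327) * 1e9
= 64088.490133 / 747146072524.69 * 1e9
= 85.7777 nT

85.7777


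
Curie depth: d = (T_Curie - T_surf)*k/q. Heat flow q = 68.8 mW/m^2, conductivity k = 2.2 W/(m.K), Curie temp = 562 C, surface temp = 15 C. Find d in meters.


T_Curie - T_surf = 562 - 15 = 547 C
Convert q to W/m^2: 68.8 mW/m^2 = 0.0688 W/m^2
d = 547 * 2.2 / 0.0688 = 17491.28 m

17491.28


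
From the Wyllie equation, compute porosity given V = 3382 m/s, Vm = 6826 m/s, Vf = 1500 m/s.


1/V - 1/Vm = 1/3382 - 1/6826 = 0.00014918
1/Vf - 1/Vm = 1/1500 - 1/6826 = 0.00052017
phi = 0.00014918 / 0.00052017 = 0.2868

0.2868


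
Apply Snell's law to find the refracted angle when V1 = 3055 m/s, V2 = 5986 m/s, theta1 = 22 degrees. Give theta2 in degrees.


sin(theta1) = sin(22 deg) = 0.374607
sin(theta2) = V2/V1 * sin(theta1) = 5986/3055 * 0.374607 = 0.734008
theta2 = arcsin(0.734008) = 47.2235 degrees

47.2235


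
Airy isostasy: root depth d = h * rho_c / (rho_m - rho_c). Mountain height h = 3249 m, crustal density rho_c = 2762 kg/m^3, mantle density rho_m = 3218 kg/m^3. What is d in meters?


rho_m - rho_c = 3218 - 2762 = 456
d = 3249 * 2762 / 456
= 8973738 / 456
= 19679.25 m

19679.25


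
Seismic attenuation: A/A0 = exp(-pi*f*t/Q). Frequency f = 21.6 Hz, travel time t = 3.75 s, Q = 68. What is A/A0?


pi*f*t/Q = pi*21.6*3.75/68 = 3.742191
A/A0 = exp(-3.742191) = 0.023702

0.023702


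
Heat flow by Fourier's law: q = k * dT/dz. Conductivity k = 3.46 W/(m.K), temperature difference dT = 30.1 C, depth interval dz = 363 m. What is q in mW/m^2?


q = k * dT / dz * 1000
= 3.46 * 30.1 / 363 * 1000
= 0.286904 * 1000
= 286.9036 mW/m^2

286.9036


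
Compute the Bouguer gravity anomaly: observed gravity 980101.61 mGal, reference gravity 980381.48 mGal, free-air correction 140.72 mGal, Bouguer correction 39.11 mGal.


BA = g_obs - g_ref + FAC - BC
= 980101.61 - 980381.48 + 140.72 - 39.11
= -178.26 mGal

-178.26


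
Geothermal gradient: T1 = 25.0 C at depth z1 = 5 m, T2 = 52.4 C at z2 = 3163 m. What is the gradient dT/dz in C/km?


dT = 52.4 - 25.0 = 27.4 C
dz = 3163 - 5 = 3158 m
gradient = dT/dz * 1000 = 27.4/3158 * 1000 = 8.6764 C/km

8.6764


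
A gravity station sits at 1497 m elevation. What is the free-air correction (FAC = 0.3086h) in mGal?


FAC = 0.3086 * h
= 0.3086 * 1497
= 461.9742 mGal

461.9742


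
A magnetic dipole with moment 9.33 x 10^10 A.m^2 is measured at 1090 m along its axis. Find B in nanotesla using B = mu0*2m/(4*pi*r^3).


m = 9.33 x 10^10 = 93300000000 A.m^2
2m = 186600000000 A.m^2
r^3 = 1090^3 = 1295029000
B = (4pi*10^-7) * 186600000000 / (4*pi * 1295029000) * 1e9
= 234488.475664 / 16273814370.34 * 1e9
= 14408.9437 nT

14408.9437


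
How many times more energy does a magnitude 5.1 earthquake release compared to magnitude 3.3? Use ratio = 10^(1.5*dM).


M2 - M1 = 5.1 - 3.3 = 1.8
1.5 * 1.8 = 2.7
ratio = 10^2.7 = 501.19

501.19


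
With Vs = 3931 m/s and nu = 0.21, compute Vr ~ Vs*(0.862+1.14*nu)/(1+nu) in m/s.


Numerator factor = 0.862 + 1.14*0.21 = 1.1014
Denominator = 1 + 0.21 = 1.21
Vr = 3931 * 1.1014 / 1.21 = 3578.18 m/s

3578.18


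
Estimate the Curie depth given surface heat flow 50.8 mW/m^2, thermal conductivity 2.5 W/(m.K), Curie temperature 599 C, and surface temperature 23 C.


T_Curie - T_surf = 599 - 23 = 576 C
Convert q to W/m^2: 50.8 mW/m^2 = 0.0508 W/m^2
d = 576 * 2.5 / 0.0508 = 28346.46 m

28346.46


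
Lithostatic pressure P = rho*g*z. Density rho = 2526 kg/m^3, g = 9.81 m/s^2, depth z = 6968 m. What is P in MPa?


P = rho * g * z / 1e6
= 2526 * 9.81 * 6968 / 1e6
= 172667458.08 / 1e6
= 172.6675 MPa

172.6675


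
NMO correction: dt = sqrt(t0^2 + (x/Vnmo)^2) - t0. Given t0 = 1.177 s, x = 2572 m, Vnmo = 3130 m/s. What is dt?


x/Vnmo = 2572/3130 = 0.821725
(x/Vnmo)^2 = 0.675232
t0^2 = 1.385329
sqrt(1.385329 + 0.675232) = 1.435466
dt = 1.435466 - 1.177 = 0.258466

0.258466


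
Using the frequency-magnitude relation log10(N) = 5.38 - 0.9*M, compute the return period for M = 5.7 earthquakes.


log10(N) = 5.38 - 0.9*5.7 = 0.25
N = 10^0.25 = 1.778279
T = 1/N = 1/1.778279 = 0.5623 years

0.5623


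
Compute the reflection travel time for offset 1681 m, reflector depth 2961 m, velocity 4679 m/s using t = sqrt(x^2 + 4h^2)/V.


x^2 + 4h^2 = 1681^2 + 4*2961^2 = 2825761 + 35070084 = 37895845
sqrt(37895845) = 6155.9601
t = 6155.9601 / 4679 = 1.3157 s

1.3157


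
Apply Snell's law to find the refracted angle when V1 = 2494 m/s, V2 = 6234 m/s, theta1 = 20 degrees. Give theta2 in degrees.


sin(theta1) = sin(20 deg) = 0.34202
sin(theta2) = V2/V1 * sin(theta1) = 6234/2494 * 0.34202 = 0.854913
theta2 = arcsin(0.854913) = 58.7501 degrees

58.7501


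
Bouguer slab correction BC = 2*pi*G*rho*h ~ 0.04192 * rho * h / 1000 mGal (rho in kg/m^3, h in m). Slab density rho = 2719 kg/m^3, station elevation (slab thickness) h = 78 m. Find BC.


BC = 0.04192 * rho * h / 1000
= 0.04192 * 2719 * 78 / 1000
= 8.8905 mGal

8.8905


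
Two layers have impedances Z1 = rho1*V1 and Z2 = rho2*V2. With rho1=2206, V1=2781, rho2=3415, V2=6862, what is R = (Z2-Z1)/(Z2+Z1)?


Z1 = 2206 * 2781 = 6134886
Z2 = 3415 * 6862 = 23433730
R = (23433730 - 6134886) / (23433730 + 6134886) = 17298844 / 29568616 = 0.585

0.585


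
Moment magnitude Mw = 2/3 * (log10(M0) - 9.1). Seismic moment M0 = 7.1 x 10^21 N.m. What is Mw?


log10(M0) = log10(7.1 x 10^21) = 21.8513
Mw = 2/3 * (21.8513 - 9.1)
= 2/3 * 12.7513
= 8.5

8.5


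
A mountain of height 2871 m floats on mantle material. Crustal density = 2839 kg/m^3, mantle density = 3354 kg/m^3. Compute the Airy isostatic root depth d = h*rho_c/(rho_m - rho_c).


rho_m - rho_c = 3354 - 2839 = 515
d = 2871 * 2839 / 515
= 8150769 / 515
= 15826.74 m

15826.74


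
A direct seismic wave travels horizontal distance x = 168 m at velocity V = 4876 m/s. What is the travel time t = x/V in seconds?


t = x / V
= 168 / 4876
= 0.0345 s

0.0345


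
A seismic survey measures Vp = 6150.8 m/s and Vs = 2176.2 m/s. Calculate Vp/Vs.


Vp/Vs = 6150.8 / 2176.2
= 2.8264

2.8264


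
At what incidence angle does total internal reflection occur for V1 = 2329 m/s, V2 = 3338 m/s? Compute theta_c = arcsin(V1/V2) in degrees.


V1/V2 = 2329/3338 = 0.697723
theta_c = arcsin(0.697723) = 44.2446 degrees

44.2446


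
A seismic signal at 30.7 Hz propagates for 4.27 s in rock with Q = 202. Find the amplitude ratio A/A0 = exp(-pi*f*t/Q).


pi*f*t/Q = pi*30.7*4.27/202 = 2.038754
A/A0 = exp(-2.038754) = 0.130191

0.130191


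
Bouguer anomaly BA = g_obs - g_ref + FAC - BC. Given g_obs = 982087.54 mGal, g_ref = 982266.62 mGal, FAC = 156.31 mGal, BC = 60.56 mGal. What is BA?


BA = g_obs - g_ref + FAC - BC
= 982087.54 - 982266.62 + 156.31 - 60.56
= -83.33 mGal

-83.33


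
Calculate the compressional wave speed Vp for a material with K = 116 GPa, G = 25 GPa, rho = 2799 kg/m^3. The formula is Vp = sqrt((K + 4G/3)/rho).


First compute the effective modulus:
K + 4G/3 = 116e9 + 4*25e9/3 = 149333333333.33 Pa
Then divide by density:
149333333333.33 / 2799 = 53352387.7575 Pa/(kg/m^3)
Take the square root:
Vp = sqrt(53352387.7575) = 7304.27 m/s

7304.27


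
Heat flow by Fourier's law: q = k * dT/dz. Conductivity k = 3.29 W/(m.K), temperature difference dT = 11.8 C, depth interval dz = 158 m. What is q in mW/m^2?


q = k * dT / dz * 1000
= 3.29 * 11.8 / 158 * 1000
= 0.245709 * 1000
= 245.7089 mW/m^2

245.7089


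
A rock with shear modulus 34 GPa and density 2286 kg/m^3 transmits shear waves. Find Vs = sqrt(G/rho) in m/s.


Convert G to Pa: G = 34e9 Pa
Compute G/rho = 34e9 / 2286 = 14873140.8574
Vs = sqrt(14873140.8574) = 3856.57 m/s

3856.57


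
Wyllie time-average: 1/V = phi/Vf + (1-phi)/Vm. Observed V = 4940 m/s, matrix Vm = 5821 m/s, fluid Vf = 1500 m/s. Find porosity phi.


1/V - 1/Vm = 1/4940 - 1/5821 = 3.064e-05
1/Vf - 1/Vm = 1/1500 - 1/5821 = 0.00049487
phi = 3.064e-05 / 0.00049487 = 0.0619

0.0619


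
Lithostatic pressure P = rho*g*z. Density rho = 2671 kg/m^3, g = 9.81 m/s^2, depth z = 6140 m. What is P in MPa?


P = rho * g * z / 1e6
= 2671 * 9.81 * 6140 / 1e6
= 160883411.4 / 1e6
= 160.8834 MPa

160.8834


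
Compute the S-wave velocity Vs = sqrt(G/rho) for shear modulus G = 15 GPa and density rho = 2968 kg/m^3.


Convert G to Pa: G = 15e9 Pa
Compute G/rho = 15e9 / 2968 = 5053908.3558
Vs = sqrt(5053908.3558) = 2248.09 m/s

2248.09


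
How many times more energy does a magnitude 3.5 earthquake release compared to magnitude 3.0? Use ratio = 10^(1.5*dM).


M2 - M1 = 3.5 - 3.0 = 0.5
1.5 * 0.5 = 0.75
ratio = 10^0.75 = 5.62

5.62


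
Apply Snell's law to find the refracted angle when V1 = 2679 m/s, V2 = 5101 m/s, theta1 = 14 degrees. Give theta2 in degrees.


sin(theta1) = sin(14 deg) = 0.241922
sin(theta2) = V2/V1 * sin(theta1) = 5101/2679 * 0.241922 = 0.460636
theta2 = arcsin(0.460636) = 27.4281 degrees

27.4281


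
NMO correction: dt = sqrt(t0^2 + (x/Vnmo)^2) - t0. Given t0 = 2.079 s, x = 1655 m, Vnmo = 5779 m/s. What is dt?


x/Vnmo = 1655/5779 = 0.286382
(x/Vnmo)^2 = 0.082014
t0^2 = 4.322241
sqrt(4.322241 + 0.082014) = 2.098632
dt = 2.098632 - 2.079 = 0.019632

0.019632


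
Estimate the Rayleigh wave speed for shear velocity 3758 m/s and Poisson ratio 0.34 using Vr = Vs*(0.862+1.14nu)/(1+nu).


Numerator factor = 0.862 + 1.14*0.34 = 1.2496
Denominator = 1 + 0.34 = 1.34
Vr = 3758 * 1.2496 / 1.34 = 3504.48 m/s

3504.48


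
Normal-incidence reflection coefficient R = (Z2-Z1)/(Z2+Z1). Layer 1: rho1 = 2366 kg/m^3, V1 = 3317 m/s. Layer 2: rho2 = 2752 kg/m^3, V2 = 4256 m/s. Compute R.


Z1 = 2366 * 3317 = 7848022
Z2 = 2752 * 4256 = 11712512
R = (11712512 - 7848022) / (11712512 + 7848022) = 3864490 / 19560534 = 0.1976

0.1976


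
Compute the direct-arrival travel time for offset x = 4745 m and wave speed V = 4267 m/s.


t = x / V
= 4745 / 4267
= 1.112 s

1.112


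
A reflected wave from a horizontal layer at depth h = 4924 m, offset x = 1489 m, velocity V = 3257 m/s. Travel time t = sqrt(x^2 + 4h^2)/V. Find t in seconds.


x^2 + 4h^2 = 1489^2 + 4*4924^2 = 2217121 + 96983104 = 99200225
sqrt(99200225) = 9959.931
t = 9959.931 / 3257 = 3.058 s

3.058


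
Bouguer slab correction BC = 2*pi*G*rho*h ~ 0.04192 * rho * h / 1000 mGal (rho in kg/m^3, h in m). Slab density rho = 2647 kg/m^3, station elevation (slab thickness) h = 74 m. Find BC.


BC = 0.04192 * rho * h / 1000
= 0.04192 * 2647 * 74 / 1000
= 8.2112 mGal

8.2112


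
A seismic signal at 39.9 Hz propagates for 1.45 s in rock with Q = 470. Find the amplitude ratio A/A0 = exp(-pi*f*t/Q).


pi*f*t/Q = pi*39.9*1.45/470 = 0.386717
A/A0 = exp(-0.386717) = 0.679284

0.679284


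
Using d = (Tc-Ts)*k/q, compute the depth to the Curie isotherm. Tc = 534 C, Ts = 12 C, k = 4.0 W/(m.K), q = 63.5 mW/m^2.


T_Curie - T_surf = 534 - 12 = 522 C
Convert q to W/m^2: 63.5 mW/m^2 = 0.0635 W/m^2
d = 522 * 4.0 / 0.0635 = 32881.89 m

32881.89


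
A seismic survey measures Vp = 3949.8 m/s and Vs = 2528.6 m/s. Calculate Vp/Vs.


Vp/Vs = 3949.8 / 2528.6
= 1.5621

1.5621


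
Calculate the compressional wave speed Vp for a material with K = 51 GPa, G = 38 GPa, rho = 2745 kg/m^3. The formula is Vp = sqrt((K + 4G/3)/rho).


First compute the effective modulus:
K + 4G/3 = 51e9 + 4*38e9/3 = 101666666666.67 Pa
Then divide by density:
101666666666.67 / 2745 = 37037037.037 Pa/(kg/m^3)
Take the square root:
Vp = sqrt(37037037.037) = 6085.81 m/s

6085.81


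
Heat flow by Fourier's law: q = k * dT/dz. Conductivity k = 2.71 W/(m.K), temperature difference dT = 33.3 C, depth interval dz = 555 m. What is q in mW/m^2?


q = k * dT / dz * 1000
= 2.71 * 33.3 / 555 * 1000
= 0.1626 * 1000
= 162.6 mW/m^2

162.6


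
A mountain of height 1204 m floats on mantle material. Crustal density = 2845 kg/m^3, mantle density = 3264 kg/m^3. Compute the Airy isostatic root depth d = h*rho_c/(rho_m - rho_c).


rho_m - rho_c = 3264 - 2845 = 419
d = 1204 * 2845 / 419
= 3425380 / 419
= 8175.13 m

8175.13


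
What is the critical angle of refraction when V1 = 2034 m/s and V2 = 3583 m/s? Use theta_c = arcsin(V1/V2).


V1/V2 = 2034/3583 = 0.567681
theta_c = arcsin(0.567681) = 34.5887 degrees

34.5887


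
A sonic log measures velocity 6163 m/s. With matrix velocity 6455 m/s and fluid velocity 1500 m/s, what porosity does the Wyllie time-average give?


1/V - 1/Vm = 1/6163 - 1/6455 = 7.34e-06
1/Vf - 1/Vm = 1/1500 - 1/6455 = 0.00051175
phi = 7.34e-06 / 0.00051175 = 0.0143

0.0143


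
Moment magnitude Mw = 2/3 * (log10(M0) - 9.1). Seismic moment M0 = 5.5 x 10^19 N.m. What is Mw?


log10(M0) = log10(5.5 x 10^19) = 19.7404
Mw = 2/3 * (19.7404 - 9.1)
= 2/3 * 10.6404
= 7.09

7.09


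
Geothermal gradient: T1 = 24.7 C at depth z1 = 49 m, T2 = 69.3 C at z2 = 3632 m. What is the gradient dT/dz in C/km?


dT = 69.3 - 24.7 = 44.6 C
dz = 3632 - 49 = 3583 m
gradient = dT/dz * 1000 = 44.6/3583 * 1000 = 12.4477 C/km

12.4477


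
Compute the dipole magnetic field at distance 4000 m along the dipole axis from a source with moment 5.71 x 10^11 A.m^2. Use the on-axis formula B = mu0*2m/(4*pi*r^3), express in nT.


m = 5.71 x 10^11 = 571000000000 A.m^2
2m = 1142000000000 A.m^2
r^3 = 4000^3 = 64000000000
B = (4pi*10^-7) * 1142000000000 / (4*pi * 64000000000) * 1e9
= 1435079.52416 / 804247719318.99 * 1e9
= 1784.375 nT

1784.375


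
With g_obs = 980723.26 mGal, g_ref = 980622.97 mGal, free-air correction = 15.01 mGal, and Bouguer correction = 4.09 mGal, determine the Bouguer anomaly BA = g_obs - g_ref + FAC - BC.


BA = g_obs - g_ref + FAC - BC
= 980723.26 - 980622.97 + 15.01 - 4.09
= 111.21 mGal

111.21


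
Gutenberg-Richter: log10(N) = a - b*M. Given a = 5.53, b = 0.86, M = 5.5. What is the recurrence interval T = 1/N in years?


log10(N) = 5.53 - 0.86*5.5 = 0.8
N = 10^0.8 = 6.309573
T = 1/N = 1/6.309573 = 0.1585 years

0.1585


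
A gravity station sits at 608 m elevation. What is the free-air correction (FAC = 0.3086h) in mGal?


FAC = 0.3086 * h
= 0.3086 * 608
= 187.6288 mGal

187.6288


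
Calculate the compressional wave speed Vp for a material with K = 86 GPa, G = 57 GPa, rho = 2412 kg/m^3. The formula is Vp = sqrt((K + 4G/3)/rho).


First compute the effective modulus:
K + 4G/3 = 86e9 + 4*57e9/3 = 162000000000.0 Pa
Then divide by density:
162000000000.0 / 2412 = 67164179.1045 Pa/(kg/m^3)
Take the square root:
Vp = sqrt(67164179.1045) = 8195.38 m/s

8195.38


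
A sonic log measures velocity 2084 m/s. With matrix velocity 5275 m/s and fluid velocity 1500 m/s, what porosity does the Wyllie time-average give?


1/V - 1/Vm = 1/2084 - 1/5275 = 0.00029027
1/Vf - 1/Vm = 1/1500 - 1/5275 = 0.00047709
phi = 0.00029027 / 0.00047709 = 0.6084

0.6084


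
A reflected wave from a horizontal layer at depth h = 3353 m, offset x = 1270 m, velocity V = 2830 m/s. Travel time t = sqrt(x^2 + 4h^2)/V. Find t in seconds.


x^2 + 4h^2 = 1270^2 + 4*3353^2 = 1612900 + 44970436 = 46583336
sqrt(46583336) = 6825.1986
t = 6825.1986 / 2830 = 2.4117 s

2.4117


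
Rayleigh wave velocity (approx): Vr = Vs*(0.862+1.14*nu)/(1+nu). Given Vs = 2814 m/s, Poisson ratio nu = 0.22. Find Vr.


Numerator factor = 0.862 + 1.14*0.22 = 1.1128
Denominator = 1 + 0.22 = 1.22
Vr = 2814 * 1.1128 / 1.22 = 2566.74 m/s

2566.74


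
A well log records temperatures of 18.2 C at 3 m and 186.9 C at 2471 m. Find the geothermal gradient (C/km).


dT = 186.9 - 18.2 = 168.7 C
dz = 2471 - 3 = 2468 m
gradient = dT/dz * 1000 = 168.7/2468 * 1000 = 68.3549 C/km

68.3549


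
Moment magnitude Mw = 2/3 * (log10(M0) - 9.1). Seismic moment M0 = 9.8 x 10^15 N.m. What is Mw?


log10(M0) = log10(9.8 x 10^15) = 15.9912
Mw = 2/3 * (15.9912 - 9.1)
= 2/3 * 6.8912
= 4.59

4.59


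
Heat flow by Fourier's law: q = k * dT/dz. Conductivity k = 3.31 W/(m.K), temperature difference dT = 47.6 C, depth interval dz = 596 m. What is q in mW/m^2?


q = k * dT / dz * 1000
= 3.31 * 47.6 / 596 * 1000
= 0.264356 * 1000
= 264.3557 mW/m^2

264.3557


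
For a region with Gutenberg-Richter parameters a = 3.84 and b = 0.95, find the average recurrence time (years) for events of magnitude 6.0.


log10(N) = 3.84 - 0.95*6.0 = -1.86
N = 10^-1.86 = 0.013804
T = 1/N = 1/0.013804 = 72.4436 years

72.4436


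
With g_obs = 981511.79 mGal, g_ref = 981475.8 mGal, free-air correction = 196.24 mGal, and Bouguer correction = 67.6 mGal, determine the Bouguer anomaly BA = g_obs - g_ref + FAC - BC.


BA = g_obs - g_ref + FAC - BC
= 981511.79 - 981475.8 + 196.24 - 67.6
= 164.63 mGal

164.63


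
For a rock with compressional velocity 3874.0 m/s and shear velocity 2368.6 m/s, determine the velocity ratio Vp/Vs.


Vp/Vs = 3874.0 / 2368.6
= 1.6356

1.6356


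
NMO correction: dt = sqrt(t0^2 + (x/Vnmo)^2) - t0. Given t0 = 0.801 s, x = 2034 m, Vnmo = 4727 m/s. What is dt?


x/Vnmo = 2034/4727 = 0.430294
(x/Vnmo)^2 = 0.185153
t0^2 = 0.641601
sqrt(0.641601 + 0.185153) = 0.90926
dt = 0.90926 - 0.801 = 0.10826

0.10826


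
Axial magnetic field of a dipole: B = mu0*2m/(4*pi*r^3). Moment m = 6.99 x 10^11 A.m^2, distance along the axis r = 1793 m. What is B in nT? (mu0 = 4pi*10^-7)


m = 6.99 x 10^11 = 699000000000 A.m^2
2m = 1398000000000 A.m^2
r^3 = 1793^3 = 5764224257
B = (4pi*10^-7) * 1398000000000 / (4*pi * 5764224257) * 1e9
= 1756778.611887 / 72435378317.74 * 1e9
= 24253.0467 nT

24253.0467


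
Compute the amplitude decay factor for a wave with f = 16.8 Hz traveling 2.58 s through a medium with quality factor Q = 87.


pi*f*t/Q = pi*16.8*2.58/87 = 1.565163
A/A0 = exp(-1.565163) = 0.209054

0.209054


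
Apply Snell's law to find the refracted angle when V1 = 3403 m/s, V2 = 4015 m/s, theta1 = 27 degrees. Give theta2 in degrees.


sin(theta1) = sin(27 deg) = 0.45399
sin(theta2) = V2/V1 * sin(theta1) = 4015/3403 * 0.45399 = 0.535637
theta2 = arcsin(0.535637) = 32.3871 degrees

32.3871


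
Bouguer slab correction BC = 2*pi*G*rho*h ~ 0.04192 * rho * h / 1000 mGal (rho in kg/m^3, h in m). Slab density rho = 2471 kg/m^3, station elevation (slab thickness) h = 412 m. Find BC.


BC = 0.04192 * rho * h / 1000
= 0.04192 * 2471 * 412 / 1000
= 42.6767 mGal

42.6767


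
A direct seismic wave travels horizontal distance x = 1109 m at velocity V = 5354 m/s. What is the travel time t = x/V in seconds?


t = x / V
= 1109 / 5354
= 0.2071 s

0.2071


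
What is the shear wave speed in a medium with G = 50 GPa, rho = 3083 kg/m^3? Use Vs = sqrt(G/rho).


Convert G to Pa: G = 50e9 Pa
Compute G/rho = 50e9 / 3083 = 16217969.5102
Vs = sqrt(16217969.5102) = 4027.15 m/s

4027.15


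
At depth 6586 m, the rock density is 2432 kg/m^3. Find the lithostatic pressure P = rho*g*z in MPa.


P = rho * g * z / 1e6
= 2432 * 9.81 * 6586 / 1e6
= 157128261.12 / 1e6
= 157.1283 MPa

157.1283


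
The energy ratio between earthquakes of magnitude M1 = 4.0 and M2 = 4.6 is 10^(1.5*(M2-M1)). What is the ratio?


M2 - M1 = 4.6 - 4.0 = 0.6
1.5 * 0.6 = 0.9
ratio = 10^0.9 = 7.94

7.94


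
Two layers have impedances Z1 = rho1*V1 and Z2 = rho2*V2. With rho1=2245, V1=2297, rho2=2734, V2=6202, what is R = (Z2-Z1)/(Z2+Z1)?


Z1 = 2245 * 2297 = 5156765
Z2 = 2734 * 6202 = 16956268
R = (16956268 - 5156765) / (16956268 + 5156765) = 11799503 / 22113033 = 0.5336

0.5336


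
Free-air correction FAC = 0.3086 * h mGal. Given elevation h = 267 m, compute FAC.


FAC = 0.3086 * h
= 0.3086 * 267
= 82.3962 mGal

82.3962


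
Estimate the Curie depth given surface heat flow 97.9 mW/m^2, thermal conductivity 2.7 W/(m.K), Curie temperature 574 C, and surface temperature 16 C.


T_Curie - T_surf = 574 - 16 = 558 C
Convert q to W/m^2: 97.9 mW/m^2 = 0.0979 W/m^2
d = 558 * 2.7 / 0.0979 = 15389.17 m

15389.17


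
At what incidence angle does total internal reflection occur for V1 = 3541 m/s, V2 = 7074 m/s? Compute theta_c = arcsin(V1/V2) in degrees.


V1/V2 = 3541/7074 = 0.500565
theta_c = arcsin(0.500565) = 30.0374 degrees

30.0374


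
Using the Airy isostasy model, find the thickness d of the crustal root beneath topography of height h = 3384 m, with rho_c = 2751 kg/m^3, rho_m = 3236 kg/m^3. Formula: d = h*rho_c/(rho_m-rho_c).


rho_m - rho_c = 3236 - 2751 = 485
d = 3384 * 2751 / 485
= 9309384 / 485
= 19194.61 m

19194.61


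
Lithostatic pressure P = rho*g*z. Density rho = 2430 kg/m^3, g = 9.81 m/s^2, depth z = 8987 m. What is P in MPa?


P = rho * g * z / 1e6
= 2430 * 9.81 * 8987 / 1e6
= 214234802.1 / 1e6
= 214.2348 MPa

214.2348


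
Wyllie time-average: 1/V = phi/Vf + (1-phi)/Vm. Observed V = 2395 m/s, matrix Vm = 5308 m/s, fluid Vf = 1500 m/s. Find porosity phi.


1/V - 1/Vm = 1/2395 - 1/5308 = 0.00022914
1/Vf - 1/Vm = 1/1500 - 1/5308 = 0.00047827
phi = 0.00022914 / 0.00047827 = 0.4791

0.4791


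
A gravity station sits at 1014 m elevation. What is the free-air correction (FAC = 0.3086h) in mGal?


FAC = 0.3086 * h
= 0.3086 * 1014
= 312.9204 mGal

312.9204


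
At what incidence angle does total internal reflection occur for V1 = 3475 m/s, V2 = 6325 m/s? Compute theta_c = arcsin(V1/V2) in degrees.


V1/V2 = 3475/6325 = 0.549407
theta_c = arcsin(0.549407) = 33.3263 degrees

33.3263


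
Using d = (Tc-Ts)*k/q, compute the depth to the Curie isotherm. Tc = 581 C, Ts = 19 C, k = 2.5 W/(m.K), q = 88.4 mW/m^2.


T_Curie - T_surf = 581 - 19 = 562 C
Convert q to W/m^2: 88.4 mW/m^2 = 0.0884 W/m^2
d = 562 * 2.5 / 0.0884 = 15893.67 m

15893.67


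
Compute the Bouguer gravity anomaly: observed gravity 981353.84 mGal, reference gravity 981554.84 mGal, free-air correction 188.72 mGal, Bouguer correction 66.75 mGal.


BA = g_obs - g_ref + FAC - BC
= 981353.84 - 981554.84 + 188.72 - 66.75
= -79.03 mGal

-79.03


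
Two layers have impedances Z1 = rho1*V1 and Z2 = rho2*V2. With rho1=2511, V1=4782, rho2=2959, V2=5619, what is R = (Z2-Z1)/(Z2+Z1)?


Z1 = 2511 * 4782 = 12007602
Z2 = 2959 * 5619 = 16626621
R = (16626621 - 12007602) / (16626621 + 12007602) = 4619019 / 28634223 = 0.1613

0.1613


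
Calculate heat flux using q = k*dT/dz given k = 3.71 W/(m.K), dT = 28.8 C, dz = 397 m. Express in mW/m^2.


q = k * dT / dz * 1000
= 3.71 * 28.8 / 397 * 1000
= 0.269139 * 1000
= 269.1385 mW/m^2

269.1385


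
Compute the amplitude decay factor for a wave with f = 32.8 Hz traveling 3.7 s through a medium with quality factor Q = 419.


pi*f*t/Q = pi*32.8*3.7/419 = 0.909937
A/A0 = exp(-0.909937) = 0.40255

0.40255


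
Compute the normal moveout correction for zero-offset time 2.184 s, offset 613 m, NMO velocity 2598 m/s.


x/Vnmo = 613/2598 = 0.235951
(x/Vnmo)^2 = 0.055673
t0^2 = 4.769856
sqrt(4.769856 + 0.055673) = 2.196709
dt = 2.196709 - 2.184 = 0.012709

0.012709


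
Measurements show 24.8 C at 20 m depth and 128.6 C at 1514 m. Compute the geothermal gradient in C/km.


dT = 128.6 - 24.8 = 103.8 C
dz = 1514 - 20 = 1494 m
gradient = dT/dz * 1000 = 103.8/1494 * 1000 = 69.4779 C/km

69.4779


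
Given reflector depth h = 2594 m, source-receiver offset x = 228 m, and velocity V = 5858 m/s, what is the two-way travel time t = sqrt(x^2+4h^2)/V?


x^2 + 4h^2 = 228^2 + 4*2594^2 = 51984 + 26915344 = 26967328
sqrt(26967328) = 5193.0076
t = 5193.0076 / 5858 = 0.8865 s

0.8865


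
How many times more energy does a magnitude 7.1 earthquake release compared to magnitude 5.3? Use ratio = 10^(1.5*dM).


M2 - M1 = 7.1 - 5.3 = 1.8
1.5 * 1.8 = 2.7
ratio = 10^2.7 = 501.19

501.19


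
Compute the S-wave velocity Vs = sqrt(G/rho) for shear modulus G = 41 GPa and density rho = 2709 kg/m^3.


Convert G to Pa: G = 41e9 Pa
Compute G/rho = 41e9 / 2709 = 15134736.065
Vs = sqrt(15134736.065) = 3890.34 m/s

3890.34


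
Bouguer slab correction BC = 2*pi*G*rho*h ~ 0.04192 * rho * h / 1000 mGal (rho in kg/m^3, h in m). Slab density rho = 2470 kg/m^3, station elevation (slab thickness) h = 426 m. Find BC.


BC = 0.04192 * rho * h / 1000
= 0.04192 * 2470 * 426 / 1000
= 44.1091 mGal

44.1091


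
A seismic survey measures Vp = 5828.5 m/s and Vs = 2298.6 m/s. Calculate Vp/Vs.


Vp/Vs = 5828.5 / 2298.6
= 2.5357

2.5357


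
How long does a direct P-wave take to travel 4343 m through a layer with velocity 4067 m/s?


t = x / V
= 4343 / 4067
= 1.0679 s

1.0679


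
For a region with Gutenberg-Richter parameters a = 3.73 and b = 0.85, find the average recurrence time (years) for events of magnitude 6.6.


log10(N) = 3.73 - 0.85*6.6 = -1.88
N = 10^-1.88 = 0.013183
T = 1/N = 1/0.013183 = 75.8578 years

75.8578


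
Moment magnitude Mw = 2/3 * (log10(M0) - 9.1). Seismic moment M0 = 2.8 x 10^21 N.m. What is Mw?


log10(M0) = log10(2.8 x 10^21) = 21.4472
Mw = 2/3 * (21.4472 - 9.1)
= 2/3 * 12.3472
= 8.23

8.23


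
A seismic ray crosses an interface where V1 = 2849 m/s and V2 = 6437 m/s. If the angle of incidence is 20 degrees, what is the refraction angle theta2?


sin(theta1) = sin(20 deg) = 0.34202
sin(theta2) = V2/V1 * sin(theta1) = 6437/2849 * 0.34202 = 0.772757
theta2 = arcsin(0.772757) = 50.6021 degrees

50.6021


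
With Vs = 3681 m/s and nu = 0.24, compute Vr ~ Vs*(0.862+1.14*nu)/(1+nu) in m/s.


Numerator factor = 0.862 + 1.14*0.24 = 1.1356
Denominator = 1 + 0.24 = 1.24
Vr = 3681 * 1.1356 / 1.24 = 3371.08 m/s

3371.08


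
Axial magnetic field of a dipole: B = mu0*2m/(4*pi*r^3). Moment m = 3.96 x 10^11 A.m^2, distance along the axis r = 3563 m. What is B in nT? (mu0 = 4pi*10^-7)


m = 3.96 x 10^11 = 396000000000 A.m^2
2m = 792000000000 A.m^2
r^3 = 3563^3 = 45232174547
B = (4pi*10^-7) * 792000000000 / (4*pi * 45232174547) * 1e9
= 995256.552657 / 568404269050.99 * 1e9
= 1750.966 nT

1750.966


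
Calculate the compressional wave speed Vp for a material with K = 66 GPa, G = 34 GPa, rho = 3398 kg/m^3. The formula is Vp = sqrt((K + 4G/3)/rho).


First compute the effective modulus:
K + 4G/3 = 66e9 + 4*34e9/3 = 111333333333.33 Pa
Then divide by density:
111333333333.33 / 3398 = 32764371.1987 Pa/(kg/m^3)
Take the square root:
Vp = sqrt(32764371.1987) = 5724.02 m/s

5724.02


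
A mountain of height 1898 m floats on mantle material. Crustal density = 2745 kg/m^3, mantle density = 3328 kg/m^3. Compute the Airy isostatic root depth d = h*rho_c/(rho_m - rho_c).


rho_m - rho_c = 3328 - 2745 = 583
d = 1898 * 2745 / 583
= 5210010 / 583
= 8936.55 m

8936.55


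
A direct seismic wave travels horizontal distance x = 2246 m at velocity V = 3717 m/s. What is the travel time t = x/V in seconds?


t = x / V
= 2246 / 3717
= 0.6043 s

0.6043


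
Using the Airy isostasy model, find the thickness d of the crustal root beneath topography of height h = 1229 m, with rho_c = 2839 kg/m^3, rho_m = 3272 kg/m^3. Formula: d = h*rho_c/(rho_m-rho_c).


rho_m - rho_c = 3272 - 2839 = 433
d = 1229 * 2839 / 433
= 3489131 / 433
= 8058.04 m

8058.04


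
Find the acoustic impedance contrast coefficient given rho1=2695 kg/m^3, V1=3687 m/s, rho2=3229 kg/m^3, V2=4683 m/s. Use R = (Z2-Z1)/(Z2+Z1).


Z1 = 2695 * 3687 = 9936465
Z2 = 3229 * 4683 = 15121407
R = (15121407 - 9936465) / (15121407 + 9936465) = 5184942 / 25057872 = 0.2069

0.2069


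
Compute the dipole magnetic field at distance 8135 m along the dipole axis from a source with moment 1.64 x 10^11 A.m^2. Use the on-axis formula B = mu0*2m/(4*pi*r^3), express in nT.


m = 1.64 x 10^11 = 164000000000 A.m^2
2m = 328000000000 A.m^2
r^3 = 8135^3 = 538359860375
B = (4pi*10^-7) * 328000000000 / (4*pi * 538359860375) * 1e9
= 412176.956151 / 6765229529366.91 * 1e9
= 60.9258 nT

60.9258


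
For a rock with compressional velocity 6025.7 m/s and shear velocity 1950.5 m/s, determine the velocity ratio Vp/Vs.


Vp/Vs = 6025.7 / 1950.5
= 3.0893

3.0893


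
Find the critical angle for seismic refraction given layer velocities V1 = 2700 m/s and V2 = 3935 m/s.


V1/V2 = 2700/3935 = 0.68615
theta_c = arcsin(0.68615) = 43.3261 degrees

43.3261


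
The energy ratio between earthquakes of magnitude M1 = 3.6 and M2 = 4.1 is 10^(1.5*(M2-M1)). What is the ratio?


M2 - M1 = 4.1 - 3.6 = 0.5
1.5 * 0.5 = 0.75
ratio = 10^0.75 = 5.62

5.62


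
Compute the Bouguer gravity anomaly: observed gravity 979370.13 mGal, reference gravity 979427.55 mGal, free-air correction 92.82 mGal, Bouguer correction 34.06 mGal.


BA = g_obs - g_ref + FAC - BC
= 979370.13 - 979427.55 + 92.82 - 34.06
= 1.34 mGal

1.34


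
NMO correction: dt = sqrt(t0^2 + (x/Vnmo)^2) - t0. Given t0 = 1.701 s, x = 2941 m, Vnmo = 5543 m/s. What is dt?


x/Vnmo = 2941/5543 = 0.530579
(x/Vnmo)^2 = 0.281514
t0^2 = 2.893401
sqrt(2.893401 + 0.281514) = 1.781829
dt = 1.781829 - 1.701 = 0.080829

0.080829


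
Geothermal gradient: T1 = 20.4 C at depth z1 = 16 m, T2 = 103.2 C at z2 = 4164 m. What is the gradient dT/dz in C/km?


dT = 103.2 - 20.4 = 82.8 C
dz = 4164 - 16 = 4148 m
gradient = dT/dz * 1000 = 82.8/4148 * 1000 = 19.9614 C/km

19.9614


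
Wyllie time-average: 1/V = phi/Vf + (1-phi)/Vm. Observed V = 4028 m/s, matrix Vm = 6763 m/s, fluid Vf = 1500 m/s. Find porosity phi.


1/V - 1/Vm = 1/4028 - 1/6763 = 0.0001004
1/Vf - 1/Vm = 1/1500 - 1/6763 = 0.0005188
phi = 0.0001004 / 0.0005188 = 0.1935

0.1935


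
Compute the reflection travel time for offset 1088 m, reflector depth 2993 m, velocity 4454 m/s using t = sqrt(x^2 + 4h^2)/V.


x^2 + 4h^2 = 1088^2 + 4*2993^2 = 1183744 + 35832196 = 37015940
sqrt(37015940) = 6084.0726
t = 6084.0726 / 4454 = 1.366 s

1.366


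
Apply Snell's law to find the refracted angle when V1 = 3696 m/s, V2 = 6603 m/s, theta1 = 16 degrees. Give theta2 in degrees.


sin(theta1) = sin(16 deg) = 0.275637
sin(theta2) = V2/V1 * sin(theta1) = 6603/3696 * 0.275637 = 0.492433
theta2 = arcsin(0.492433) = 29.5006 degrees

29.5006


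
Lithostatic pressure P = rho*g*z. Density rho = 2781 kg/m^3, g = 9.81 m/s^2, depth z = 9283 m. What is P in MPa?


P = rho * g * z / 1e6
= 2781 * 9.81 * 9283 / 1e6
= 253255185.63 / 1e6
= 253.2552 MPa

253.2552


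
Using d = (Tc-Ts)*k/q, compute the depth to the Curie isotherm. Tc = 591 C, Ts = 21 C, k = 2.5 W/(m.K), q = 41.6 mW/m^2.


T_Curie - T_surf = 591 - 21 = 570 C
Convert q to W/m^2: 41.6 mW/m^2 = 0.0416 W/m^2
d = 570 * 2.5 / 0.0416 = 34254.81 m

34254.81


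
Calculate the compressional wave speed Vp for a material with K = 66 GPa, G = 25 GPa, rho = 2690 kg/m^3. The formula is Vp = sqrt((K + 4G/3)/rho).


First compute the effective modulus:
K + 4G/3 = 66e9 + 4*25e9/3 = 99333333333.33 Pa
Then divide by density:
99333333333.33 / 2690 = 36926889.715 Pa/(kg/m^3)
Take the square root:
Vp = sqrt(36926889.715) = 6076.75 m/s

6076.75


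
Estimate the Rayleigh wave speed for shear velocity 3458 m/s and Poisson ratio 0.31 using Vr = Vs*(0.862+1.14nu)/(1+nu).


Numerator factor = 0.862 + 1.14*0.31 = 1.2154
Denominator = 1 + 0.31 = 1.31
Vr = 3458 * 1.2154 / 1.31 = 3208.28 m/s

3208.28


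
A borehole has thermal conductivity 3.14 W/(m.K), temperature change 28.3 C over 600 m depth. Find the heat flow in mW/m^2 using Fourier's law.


q = k * dT / dz * 1000
= 3.14 * 28.3 / 600 * 1000
= 0.148103 * 1000
= 148.1033 mW/m^2

148.1033
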